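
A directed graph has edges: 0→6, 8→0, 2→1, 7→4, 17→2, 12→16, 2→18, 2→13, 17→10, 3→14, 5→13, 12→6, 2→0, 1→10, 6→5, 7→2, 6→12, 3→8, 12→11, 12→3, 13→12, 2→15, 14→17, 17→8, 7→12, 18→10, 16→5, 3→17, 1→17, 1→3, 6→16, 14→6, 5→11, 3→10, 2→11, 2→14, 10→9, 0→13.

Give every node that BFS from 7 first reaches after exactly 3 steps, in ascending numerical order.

5, 8, 10, 17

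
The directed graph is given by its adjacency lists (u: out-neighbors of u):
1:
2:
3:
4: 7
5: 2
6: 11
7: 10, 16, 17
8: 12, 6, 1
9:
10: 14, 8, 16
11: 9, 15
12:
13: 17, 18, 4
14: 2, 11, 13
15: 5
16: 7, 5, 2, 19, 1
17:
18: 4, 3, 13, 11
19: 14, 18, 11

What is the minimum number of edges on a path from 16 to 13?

3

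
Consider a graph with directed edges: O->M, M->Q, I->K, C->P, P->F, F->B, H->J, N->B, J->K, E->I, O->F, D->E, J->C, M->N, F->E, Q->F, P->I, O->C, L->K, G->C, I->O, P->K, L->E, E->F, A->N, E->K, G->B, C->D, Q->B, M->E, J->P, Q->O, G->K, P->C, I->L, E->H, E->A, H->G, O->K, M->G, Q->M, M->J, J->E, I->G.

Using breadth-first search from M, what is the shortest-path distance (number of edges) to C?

Level 0: M
Level 1: E, G, J, N, Q
Level 2: A, B, C, F, H, I, K, O, P
Level 3: D, L
C first appears at level 2.

2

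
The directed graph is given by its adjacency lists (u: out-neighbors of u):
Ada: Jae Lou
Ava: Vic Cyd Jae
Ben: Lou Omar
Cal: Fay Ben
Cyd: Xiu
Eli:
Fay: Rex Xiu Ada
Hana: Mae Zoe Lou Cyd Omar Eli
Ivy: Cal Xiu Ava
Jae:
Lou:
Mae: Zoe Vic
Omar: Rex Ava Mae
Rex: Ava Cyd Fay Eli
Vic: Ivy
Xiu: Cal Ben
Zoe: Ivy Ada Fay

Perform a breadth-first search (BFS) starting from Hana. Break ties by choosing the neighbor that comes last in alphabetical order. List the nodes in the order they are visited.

Visit Hana; enqueue Zoe, Omar, Mae, Lou, Eli, Cyd → queue [Zoe, Omar, Mae, Lou, Eli, Cyd]
Visit Zoe; enqueue Ivy, Fay, Ada → queue [Omar, Mae, Lou, Eli, Cyd, Ivy, Fay, Ada]
Visit Omar; enqueue Rex, Ava → queue [Mae, Lou, Eli, Cyd, Ivy, Fay, Ada, Rex, Ava]
Visit Mae; enqueue Vic → queue [Lou, Eli, Cyd, Ivy, Fay, Ada, Rex, Ava, Vic]
Visit Lou → queue [Eli, Cyd, Ivy, Fay, Ada, Rex, Ava, Vic]
Visit Eli → queue [Cyd, Ivy, Fay, Ada, Rex, Ava, Vic]
Visit Cyd; enqueue Xiu → queue [Ivy, Fay, Ada, Rex, Ava, Vic, Xiu]
Visit Ivy; enqueue Cal → queue [Fay, Ada, Rex, Ava, Vic, Xiu, Cal]
Visit Fay → queue [Ada, Rex, Ava, Vic, Xiu, Cal]
Visit Ada; enqueue Jae → queue [Rex, Ava, Vic, Xiu, Cal, Jae]
Visit Rex → queue [Ava, Vic, Xiu, Cal, Jae]
Visit Ava → queue [Vic, Xiu, Cal, Jae]
Visit Vic → queue [Xiu, Cal, Jae]
Visit Xiu; enqueue Ben → queue [Cal, Jae, Ben]
Visit Cal → queue [Jae, Ben]
Visit Jae → queue [Ben]
Visit Ben → queue []

Hana, Zoe, Omar, Mae, Lou, Eli, Cyd, Ivy, Fay, Ada, Rex, Ava, Vic, Xiu, Cal, Jae, Ben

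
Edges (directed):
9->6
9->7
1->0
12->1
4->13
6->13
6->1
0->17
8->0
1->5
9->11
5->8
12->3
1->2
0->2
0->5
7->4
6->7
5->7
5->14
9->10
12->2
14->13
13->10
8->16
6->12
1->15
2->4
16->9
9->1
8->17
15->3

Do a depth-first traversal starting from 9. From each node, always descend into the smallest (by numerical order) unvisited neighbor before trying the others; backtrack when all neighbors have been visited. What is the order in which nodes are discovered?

Visit 9
9 → 1
1 → 0
0 → 2
2 → 4
4 → 13
13 → 10
0 → 5
5 → 7
5 → 8
8 → 16
8 → 17
5 → 14
1 → 15
15 → 3
9 → 6
6 → 12
9 → 11

9 → 1 → 0 → 2 → 4 → 13 → 10 → 5 → 7 → 8 → 16 → 17 → 14 → 15 → 3 → 6 → 12 → 11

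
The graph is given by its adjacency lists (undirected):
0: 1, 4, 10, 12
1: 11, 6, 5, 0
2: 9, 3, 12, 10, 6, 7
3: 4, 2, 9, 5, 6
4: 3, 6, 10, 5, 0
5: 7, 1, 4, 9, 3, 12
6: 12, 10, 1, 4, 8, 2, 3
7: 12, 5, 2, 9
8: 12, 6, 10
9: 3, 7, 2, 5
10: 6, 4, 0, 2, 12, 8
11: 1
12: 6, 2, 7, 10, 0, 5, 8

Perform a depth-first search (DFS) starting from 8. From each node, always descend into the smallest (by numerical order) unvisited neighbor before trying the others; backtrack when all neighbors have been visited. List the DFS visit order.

8 → 6 → 1 → 0 → 4 → 3 → 2 → 7 → 5 → 9 → 12 → 10 → 11

Visit 8
8 → 6
6 → 1
1 → 0
0 → 4
4 → 3
3 → 2
2 → 7
7 → 5
5 → 9
5 → 12
12 → 10
1 → 11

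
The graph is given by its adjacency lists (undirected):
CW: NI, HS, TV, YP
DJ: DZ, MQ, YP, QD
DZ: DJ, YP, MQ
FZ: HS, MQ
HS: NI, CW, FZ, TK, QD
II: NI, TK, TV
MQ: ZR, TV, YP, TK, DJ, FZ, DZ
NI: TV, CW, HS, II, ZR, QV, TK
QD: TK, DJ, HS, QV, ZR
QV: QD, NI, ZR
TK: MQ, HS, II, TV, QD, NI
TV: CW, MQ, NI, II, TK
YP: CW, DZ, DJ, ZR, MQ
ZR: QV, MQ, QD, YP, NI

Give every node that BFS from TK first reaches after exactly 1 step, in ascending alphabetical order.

Level 0: TK
Level 1: HS, II, MQ, NI, QD, TV
Level 2: CW, DJ, DZ, FZ, QV, YP, ZR

HS, II, MQ, NI, QD, TV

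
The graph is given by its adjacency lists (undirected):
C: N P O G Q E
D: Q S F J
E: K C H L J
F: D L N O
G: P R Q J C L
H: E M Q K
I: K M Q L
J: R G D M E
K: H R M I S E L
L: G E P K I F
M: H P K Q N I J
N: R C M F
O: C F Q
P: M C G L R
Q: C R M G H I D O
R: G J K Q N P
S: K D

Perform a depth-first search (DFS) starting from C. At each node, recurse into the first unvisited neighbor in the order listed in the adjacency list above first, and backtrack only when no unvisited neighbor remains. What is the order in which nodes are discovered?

C, N, R, G, P, M, H, E, K, I, Q, D, S, F, L, O, J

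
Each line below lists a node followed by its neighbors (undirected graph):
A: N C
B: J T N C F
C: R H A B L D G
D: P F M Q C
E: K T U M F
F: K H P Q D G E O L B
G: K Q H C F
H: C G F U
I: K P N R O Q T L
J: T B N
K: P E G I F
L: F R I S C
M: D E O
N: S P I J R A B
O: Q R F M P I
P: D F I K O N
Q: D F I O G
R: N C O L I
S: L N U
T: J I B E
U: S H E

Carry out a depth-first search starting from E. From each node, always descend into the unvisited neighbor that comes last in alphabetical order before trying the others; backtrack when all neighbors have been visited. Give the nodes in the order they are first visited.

Visit E
E → U
U → S
S → N
N → R
R → O
O → Q
Q → I
I → T
T → J
J → B
B → F
F → P
P → K
K → G
G → H
H → C
C → L
C → D
D → M
C → A

E, U, S, N, R, O, Q, I, T, J, B, F, P, K, G, H, C, L, D, M, A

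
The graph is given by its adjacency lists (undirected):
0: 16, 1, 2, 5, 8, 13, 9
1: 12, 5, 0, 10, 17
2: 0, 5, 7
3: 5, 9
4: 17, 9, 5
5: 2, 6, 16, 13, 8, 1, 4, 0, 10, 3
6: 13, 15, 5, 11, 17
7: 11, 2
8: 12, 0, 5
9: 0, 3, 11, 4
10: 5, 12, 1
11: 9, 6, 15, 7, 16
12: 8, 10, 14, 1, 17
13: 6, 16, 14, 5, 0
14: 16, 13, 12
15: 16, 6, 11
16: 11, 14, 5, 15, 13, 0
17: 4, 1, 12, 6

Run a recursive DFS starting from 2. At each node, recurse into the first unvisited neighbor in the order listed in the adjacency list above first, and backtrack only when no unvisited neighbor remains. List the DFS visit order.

2 -> 0 -> 16 -> 11 -> 9 -> 3 -> 5 -> 6 -> 13 -> 14 -> 12 -> 8 -> 10 -> 1 -> 17 -> 4 -> 15 -> 7

Visit 2
2 → 0
0 → 16
16 → 11
11 → 9
9 → 3
3 → 5
5 → 6
6 → 13
13 → 14
14 → 12
12 → 8
12 → 10
10 → 1
1 → 17
17 → 4
6 → 15
11 → 7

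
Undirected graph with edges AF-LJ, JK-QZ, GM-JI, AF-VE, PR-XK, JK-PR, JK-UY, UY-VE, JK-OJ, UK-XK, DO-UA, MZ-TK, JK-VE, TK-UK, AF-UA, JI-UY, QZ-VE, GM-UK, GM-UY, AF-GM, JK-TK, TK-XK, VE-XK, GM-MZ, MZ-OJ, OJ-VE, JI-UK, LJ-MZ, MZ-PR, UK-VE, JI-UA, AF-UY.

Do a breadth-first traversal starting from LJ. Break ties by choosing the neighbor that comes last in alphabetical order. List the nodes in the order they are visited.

LJ MZ AF TK PR OJ GM VE UY UA XK UK JK JI QZ DO

Visit LJ; enqueue MZ, AF → queue [MZ, AF]
Visit MZ; enqueue TK, PR, OJ, GM → queue [AF, TK, PR, OJ, GM]
Visit AF; enqueue VE, UY, UA → queue [TK, PR, OJ, GM, VE, UY, UA]
Visit TK; enqueue XK, UK, JK → queue [PR, OJ, GM, VE, UY, UA, XK, UK, JK]
Visit PR → queue [OJ, GM, VE, UY, UA, XK, UK, JK]
Visit OJ → queue [GM, VE, UY, UA, XK, UK, JK]
Visit GM; enqueue JI → queue [VE, UY, UA, XK, UK, JK, JI]
Visit VE; enqueue QZ → queue [UY, UA, XK, UK, JK, JI, QZ]
Visit UY → queue [UA, XK, UK, JK, JI, QZ]
Visit UA; enqueue DO → queue [XK, UK, JK, JI, QZ, DO]
Visit XK → queue [UK, JK, JI, QZ, DO]
Visit UK → queue [JK, JI, QZ, DO]
Visit JK → queue [JI, QZ, DO]
Visit JI → queue [QZ, DO]
Visit QZ → queue [DO]
Visit DO → queue []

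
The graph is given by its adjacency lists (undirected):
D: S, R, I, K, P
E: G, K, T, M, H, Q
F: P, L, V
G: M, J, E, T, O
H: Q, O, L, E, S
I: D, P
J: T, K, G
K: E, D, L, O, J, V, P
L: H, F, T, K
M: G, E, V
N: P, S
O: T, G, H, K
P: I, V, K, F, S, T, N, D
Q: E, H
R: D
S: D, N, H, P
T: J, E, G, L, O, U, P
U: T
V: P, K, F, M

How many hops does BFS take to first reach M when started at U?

3

Level 0: U
Level 1: T
Level 2: E, G, J, L, O, P
Level 3: D, F, H, I, K, M, N, Q, S, V
Level 4: R
M first appears at level 3.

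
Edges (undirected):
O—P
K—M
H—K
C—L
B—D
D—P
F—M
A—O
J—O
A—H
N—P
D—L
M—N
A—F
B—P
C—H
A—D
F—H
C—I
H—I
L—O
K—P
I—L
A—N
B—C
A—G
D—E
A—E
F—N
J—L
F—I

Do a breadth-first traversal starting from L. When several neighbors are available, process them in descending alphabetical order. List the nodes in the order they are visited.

Visit L; enqueue O, J, I, D, C → queue [O, J, I, D, C]
Visit O; enqueue P, A → queue [J, I, D, C, P, A]
Visit J → queue [I, D, C, P, A]
Visit I; enqueue H, F → queue [D, C, P, A, H, F]
Visit D; enqueue E, B → queue [C, P, A, H, F, E, B]
Visit C → queue [P, A, H, F, E, B]
Visit P; enqueue N, K → queue [A, H, F, E, B, N, K]
Visit A; enqueue G → queue [H, F, E, B, N, K, G]
Visit H → queue [F, E, B, N, K, G]
Visit F; enqueue M → queue [E, B, N, K, G, M]
Visit E → queue [B, N, K, G, M]
Visit B → queue [N, K, G, M]
Visit N → queue [K, G, M]
Visit K → queue [G, M]
Visit G → queue [M]
Visit M → queue []

L -> O -> J -> I -> D -> C -> P -> A -> H -> F -> E -> B -> N -> K -> G -> M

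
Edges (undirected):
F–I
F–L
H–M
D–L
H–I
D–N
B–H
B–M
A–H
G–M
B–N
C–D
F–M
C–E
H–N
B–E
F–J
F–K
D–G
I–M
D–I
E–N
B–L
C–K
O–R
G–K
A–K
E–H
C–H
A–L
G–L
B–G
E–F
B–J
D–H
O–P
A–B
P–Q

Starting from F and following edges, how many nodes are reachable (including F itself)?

14

BFS from F visits: F, E, I, J, K, L, M, B, C, H, N, D, A, G
Reachable nodes: 14 of 18 total.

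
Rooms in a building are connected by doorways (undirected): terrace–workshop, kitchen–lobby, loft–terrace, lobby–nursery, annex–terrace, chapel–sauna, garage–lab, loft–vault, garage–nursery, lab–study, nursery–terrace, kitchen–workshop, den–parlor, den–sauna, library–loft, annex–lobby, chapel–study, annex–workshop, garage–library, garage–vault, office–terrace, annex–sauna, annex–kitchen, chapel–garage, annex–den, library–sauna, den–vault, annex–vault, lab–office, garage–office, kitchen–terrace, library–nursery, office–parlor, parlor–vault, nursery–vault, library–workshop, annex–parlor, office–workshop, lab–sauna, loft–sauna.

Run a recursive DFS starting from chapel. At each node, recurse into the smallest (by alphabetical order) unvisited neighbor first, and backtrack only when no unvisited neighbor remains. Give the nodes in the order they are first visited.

chapel → garage → lab → office → parlor → annex → den → sauna → library → loft → terrace → kitchen → lobby → nursery → vault → workshop → study

Visit chapel
chapel → garage
garage → lab
lab → office
office → parlor
parlor → annex
annex → den
den → sauna
sauna → library
library → loft
loft → terrace
terrace → kitchen
kitchen → lobby
lobby → nursery
nursery → vault
kitchen → workshop
lab → study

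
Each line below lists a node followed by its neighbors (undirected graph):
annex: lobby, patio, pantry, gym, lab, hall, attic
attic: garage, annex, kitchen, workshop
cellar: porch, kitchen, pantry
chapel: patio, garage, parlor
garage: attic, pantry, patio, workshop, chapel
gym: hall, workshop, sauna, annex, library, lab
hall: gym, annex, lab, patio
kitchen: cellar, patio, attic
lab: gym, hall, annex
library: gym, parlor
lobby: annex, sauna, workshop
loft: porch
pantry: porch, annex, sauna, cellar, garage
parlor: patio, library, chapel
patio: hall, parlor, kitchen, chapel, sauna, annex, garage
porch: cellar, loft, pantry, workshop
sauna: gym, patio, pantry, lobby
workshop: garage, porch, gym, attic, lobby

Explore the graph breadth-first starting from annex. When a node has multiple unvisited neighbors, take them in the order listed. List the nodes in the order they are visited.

annex, lobby, patio, pantry, gym, lab, hall, attic, sauna, workshop, parlor, kitchen, chapel, garage, porch, cellar, library, loft

Visit annex; enqueue lobby, patio, pantry, gym, lab, hall, attic → queue [lobby, patio, pantry, gym, lab, hall, attic]
Visit lobby; enqueue sauna, workshop → queue [patio, pantry, gym, lab, hall, attic, sauna, workshop]
Visit patio; enqueue parlor, kitchen, chapel, garage → queue [pantry, gym, lab, hall, attic, sauna, workshop, parlor, kitchen, chapel, garage]
Visit pantry; enqueue porch, cellar → queue [gym, lab, hall, attic, sauna, workshop, parlor, kitchen, chapel, garage, porch, cellar]
Visit gym; enqueue library → queue [lab, hall, attic, sauna, workshop, parlor, kitchen, chapel, garage, porch, cellar, library]
Visit lab → queue [hall, attic, sauna, workshop, parlor, kitchen, chapel, garage, porch, cellar, library]
Visit hall → queue [attic, sauna, workshop, parlor, kitchen, chapel, garage, porch, cellar, library]
Visit attic → queue [sauna, workshop, parlor, kitchen, chapel, garage, porch, cellar, library]
Visit sauna → queue [workshop, parlor, kitchen, chapel, garage, porch, cellar, library]
Visit workshop → queue [parlor, kitchen, chapel, garage, porch, cellar, library]
Visit parlor → queue [kitchen, chapel, garage, porch, cellar, library]
Visit kitchen → queue [chapel, garage, porch, cellar, library]
Visit chapel → queue [garage, porch, cellar, library]
Visit garage → queue [porch, cellar, library]
Visit porch; enqueue loft → queue [cellar, library, loft]
Visit cellar → queue [library, loft]
Visit library → queue [loft]
Visit loft → queue []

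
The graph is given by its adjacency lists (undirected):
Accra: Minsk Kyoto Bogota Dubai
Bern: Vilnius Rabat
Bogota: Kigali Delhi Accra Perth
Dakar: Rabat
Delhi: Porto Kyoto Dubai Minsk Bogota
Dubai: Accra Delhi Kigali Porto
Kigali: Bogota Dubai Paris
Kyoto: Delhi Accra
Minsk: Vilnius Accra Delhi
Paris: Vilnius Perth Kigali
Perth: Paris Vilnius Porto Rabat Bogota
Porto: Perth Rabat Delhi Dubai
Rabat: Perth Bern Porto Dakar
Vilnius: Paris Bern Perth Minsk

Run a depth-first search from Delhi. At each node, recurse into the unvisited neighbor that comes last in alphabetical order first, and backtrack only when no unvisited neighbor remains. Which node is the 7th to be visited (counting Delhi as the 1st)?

Kigali

Visit Delhi
Delhi → Porto
Porto → Rabat
Rabat → Perth
Perth → Vilnius
Vilnius → Paris
Paris → Kigali
Kigali → Dubai
Dubai → Accra
Accra → Minsk
Accra → Kyoto
Accra → Bogota
Vilnius → Bern
Rabat → Dakar

Visit order: Delhi, Porto, Rabat, Perth, Vilnius, Paris, Kigali, Dubai, Accra, Minsk, Kyoto, Bogota, Bern, Dakar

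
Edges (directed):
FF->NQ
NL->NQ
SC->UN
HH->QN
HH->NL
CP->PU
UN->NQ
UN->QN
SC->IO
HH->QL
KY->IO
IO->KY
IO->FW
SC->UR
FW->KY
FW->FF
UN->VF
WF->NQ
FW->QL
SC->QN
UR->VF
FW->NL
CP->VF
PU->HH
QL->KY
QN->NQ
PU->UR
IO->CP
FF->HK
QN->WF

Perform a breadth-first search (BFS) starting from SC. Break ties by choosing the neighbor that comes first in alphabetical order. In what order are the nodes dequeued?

Visit SC; enqueue IO, QN, UN, UR → queue [IO, QN, UN, UR]
Visit IO; enqueue CP, FW, KY → queue [QN, UN, UR, CP, FW, KY]
Visit QN; enqueue NQ, WF → queue [UN, UR, CP, FW, KY, NQ, WF]
Visit UN; enqueue VF → queue [UR, CP, FW, KY, NQ, WF, VF]
Visit UR → queue [CP, FW, KY, NQ, WF, VF]
Visit CP; enqueue PU → queue [FW, KY, NQ, WF, VF, PU]
Visit FW; enqueue FF, NL, QL → queue [KY, NQ, WF, VF, PU, FF, NL, QL]
Visit KY → queue [NQ, WF, VF, PU, FF, NL, QL]
Visit NQ → queue [WF, VF, PU, FF, NL, QL]
Visit WF → queue [VF, PU, FF, NL, QL]
Visit VF → queue [PU, FF, NL, QL]
Visit PU; enqueue HH → queue [FF, NL, QL, HH]
Visit FF; enqueue HK → queue [NL, QL, HH, HK]
Visit NL → queue [QL, HH, HK]
Visit QL → queue [HH, HK]
Visit HH → queue [HK]
Visit HK → queue []

SC IO QN UN UR CP FW KY NQ WF VF PU FF NL QL HH HK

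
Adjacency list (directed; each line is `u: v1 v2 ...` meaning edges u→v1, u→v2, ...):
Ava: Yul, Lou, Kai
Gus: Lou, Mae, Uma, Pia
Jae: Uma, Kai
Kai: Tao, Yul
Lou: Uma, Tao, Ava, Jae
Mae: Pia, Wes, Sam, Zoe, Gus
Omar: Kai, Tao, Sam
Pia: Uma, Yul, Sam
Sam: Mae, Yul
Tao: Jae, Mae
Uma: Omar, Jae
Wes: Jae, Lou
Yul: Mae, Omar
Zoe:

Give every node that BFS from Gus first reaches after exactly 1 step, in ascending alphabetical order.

Lou, Mae, Pia, Uma

Level 0: Gus
Level 1: Lou, Mae, Pia, Uma
Level 2: Ava, Jae, Omar, Sam, Tao, Wes, Yul, Zoe
Level 3: Kai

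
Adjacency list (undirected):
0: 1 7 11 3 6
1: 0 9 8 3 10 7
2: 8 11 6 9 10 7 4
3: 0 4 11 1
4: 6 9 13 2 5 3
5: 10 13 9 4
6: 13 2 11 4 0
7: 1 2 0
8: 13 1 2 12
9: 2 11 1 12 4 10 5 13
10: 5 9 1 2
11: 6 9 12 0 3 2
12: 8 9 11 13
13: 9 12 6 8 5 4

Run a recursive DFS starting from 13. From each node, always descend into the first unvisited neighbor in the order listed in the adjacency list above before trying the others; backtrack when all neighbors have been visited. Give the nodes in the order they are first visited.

13, 9, 2, 8, 1, 0, 7, 11, 6, 4, 5, 10, 3, 12

Visit 13
13 → 9
9 → 2
2 → 8
8 → 1
1 → 0
0 → 7
0 → 11
11 → 6
6 → 4
4 → 5
5 → 10
4 → 3
11 → 12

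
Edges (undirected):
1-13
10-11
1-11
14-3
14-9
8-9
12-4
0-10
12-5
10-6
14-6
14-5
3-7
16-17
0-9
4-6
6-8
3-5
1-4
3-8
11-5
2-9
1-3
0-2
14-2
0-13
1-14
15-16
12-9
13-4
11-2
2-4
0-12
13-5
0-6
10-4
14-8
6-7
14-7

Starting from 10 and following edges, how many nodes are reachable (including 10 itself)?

15

BFS from 10 visits: 10, 11, 6, 4, 0, 5, 2, 1, 14, 8, 7, 13, 12, 9, 3
Reachable nodes: 15 of 18 total.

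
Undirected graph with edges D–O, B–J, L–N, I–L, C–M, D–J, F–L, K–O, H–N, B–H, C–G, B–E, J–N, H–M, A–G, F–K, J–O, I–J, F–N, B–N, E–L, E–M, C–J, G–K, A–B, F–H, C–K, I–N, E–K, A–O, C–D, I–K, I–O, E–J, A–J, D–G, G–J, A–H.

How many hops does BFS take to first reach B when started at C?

Level 0: C
Level 1: D, G, J, K, M
Level 2: A, B, E, F, H, I, N, O
Level 3: L
B first appears at level 2.

2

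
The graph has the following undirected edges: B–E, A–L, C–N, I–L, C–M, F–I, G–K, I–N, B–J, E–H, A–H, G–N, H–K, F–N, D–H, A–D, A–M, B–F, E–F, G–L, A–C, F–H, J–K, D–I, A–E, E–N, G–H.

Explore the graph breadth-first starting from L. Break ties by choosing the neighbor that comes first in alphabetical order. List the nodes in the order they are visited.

Visit L; enqueue A, G, I → queue [A, G, I]
Visit A; enqueue C, D, E, H, M → queue [G, I, C, D, E, H, M]
Visit G; enqueue K, N → queue [I, C, D, E, H, M, K, N]
Visit I; enqueue F → queue [C, D, E, H, M, K, N, F]
Visit C → queue [D, E, H, M, K, N, F]
Visit D → queue [E, H, M, K, N, F]
Visit E; enqueue B → queue [H, M, K, N, F, B]
Visit H → queue [M, K, N, F, B]
Visit M → queue [K, N, F, B]
Visit K; enqueue J → queue [N, F, B, J]
Visit N → queue [F, B, J]
Visit F → queue [B, J]
Visit B → queue [J]
Visit J → queue []

L, A, G, I, C, D, E, H, M, K, N, F, B, J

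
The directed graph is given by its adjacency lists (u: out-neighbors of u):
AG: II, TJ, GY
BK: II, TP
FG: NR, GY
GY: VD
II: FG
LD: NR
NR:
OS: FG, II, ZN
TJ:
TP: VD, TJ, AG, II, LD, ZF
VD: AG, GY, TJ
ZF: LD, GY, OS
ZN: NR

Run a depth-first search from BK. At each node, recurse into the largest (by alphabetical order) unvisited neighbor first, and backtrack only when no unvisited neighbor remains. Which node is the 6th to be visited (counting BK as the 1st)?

Visit BK
BK → TP
TP → ZF
ZF → OS
OS → ZN
ZN → NR
OS → II
II → FG
FG → GY
GY → VD
VD → TJ
VD → AG
ZF → LD

Visit order: BK, TP, ZF, OS, ZN, NR, II, FG, GY, VD, TJ, AG, LD

NR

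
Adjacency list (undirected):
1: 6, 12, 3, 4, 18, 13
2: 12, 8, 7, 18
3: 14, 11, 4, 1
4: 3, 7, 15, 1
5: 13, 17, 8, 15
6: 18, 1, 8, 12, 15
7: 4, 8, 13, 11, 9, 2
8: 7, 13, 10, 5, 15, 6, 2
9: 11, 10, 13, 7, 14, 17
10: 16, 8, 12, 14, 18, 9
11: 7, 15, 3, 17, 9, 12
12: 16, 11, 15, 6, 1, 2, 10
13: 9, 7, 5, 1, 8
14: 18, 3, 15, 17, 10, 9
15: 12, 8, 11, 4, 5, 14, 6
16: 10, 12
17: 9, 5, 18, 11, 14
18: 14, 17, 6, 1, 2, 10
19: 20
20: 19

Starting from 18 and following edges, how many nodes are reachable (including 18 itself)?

18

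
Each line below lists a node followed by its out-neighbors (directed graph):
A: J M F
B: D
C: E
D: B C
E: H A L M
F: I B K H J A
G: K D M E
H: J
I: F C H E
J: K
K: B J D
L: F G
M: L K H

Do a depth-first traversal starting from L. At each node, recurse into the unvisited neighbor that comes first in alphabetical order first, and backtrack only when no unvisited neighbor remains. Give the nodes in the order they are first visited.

Visit L
L → F
F → A
A → J
J → K
K → B
B → D
D → C
C → E
E → H
E → M
F → I
L → G

L → F → A → J → K → B → D → C → E → H → M → I → G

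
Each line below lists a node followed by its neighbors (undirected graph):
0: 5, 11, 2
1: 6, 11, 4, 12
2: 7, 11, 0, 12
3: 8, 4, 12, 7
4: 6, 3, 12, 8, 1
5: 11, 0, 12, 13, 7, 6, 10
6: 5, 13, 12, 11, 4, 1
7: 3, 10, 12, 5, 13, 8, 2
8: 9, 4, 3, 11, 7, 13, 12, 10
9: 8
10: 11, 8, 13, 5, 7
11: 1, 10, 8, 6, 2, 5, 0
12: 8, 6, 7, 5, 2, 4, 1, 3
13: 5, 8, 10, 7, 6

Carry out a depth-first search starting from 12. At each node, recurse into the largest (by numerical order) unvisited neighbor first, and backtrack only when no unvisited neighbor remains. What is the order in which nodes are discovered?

12, 8, 13, 10, 11, 6, 5, 7, 3, 4, 1, 2, 0, 9

Visit 12
12 → 8
8 → 13
13 → 10
10 → 11
11 → 6
6 → 5
5 → 7
7 → 3
3 → 4
4 → 1
7 → 2
2 → 0
8 → 9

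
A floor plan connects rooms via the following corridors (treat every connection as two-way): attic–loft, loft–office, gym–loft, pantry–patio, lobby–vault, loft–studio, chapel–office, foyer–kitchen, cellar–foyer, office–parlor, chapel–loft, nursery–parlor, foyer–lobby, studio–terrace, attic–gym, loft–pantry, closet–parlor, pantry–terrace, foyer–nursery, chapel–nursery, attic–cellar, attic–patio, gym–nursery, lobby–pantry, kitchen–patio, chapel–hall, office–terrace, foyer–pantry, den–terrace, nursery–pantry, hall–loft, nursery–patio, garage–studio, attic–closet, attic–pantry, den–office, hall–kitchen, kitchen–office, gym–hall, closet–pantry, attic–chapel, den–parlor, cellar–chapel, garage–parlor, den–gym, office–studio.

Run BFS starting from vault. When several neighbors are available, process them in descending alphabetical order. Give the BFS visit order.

vault -> lobby -> pantry -> foyer -> terrace -> patio -> nursery -> loft -> closet -> attic -> kitchen -> cellar -> studio -> office -> den -> parlor -> gym -> chapel -> hall -> garage

Visit vault; enqueue lobby → queue [lobby]
Visit lobby; enqueue pantry, foyer → queue [pantry, foyer]
Visit pantry; enqueue terrace, patio, nursery, loft, closet, attic → queue [foyer, terrace, patio, nursery, loft, closet, attic]
Visit foyer; enqueue kitchen, cellar → queue [terrace, patio, nursery, loft, closet, attic, kitchen, cellar]
Visit terrace; enqueue studio, office, den → queue [patio, nursery, loft, closet, attic, kitchen, cellar, studio, office, den]
Visit patio → queue [nursery, loft, closet, attic, kitchen, cellar, studio, office, den]
Visit nursery; enqueue parlor, gym, chapel → queue [loft, closet, attic, kitchen, cellar, studio, office, den, parlor, gym, chapel]
Visit loft; enqueue hall → queue [closet, attic, kitchen, cellar, studio, office, den, parlor, gym, chapel, hall]
Visit closet → queue [attic, kitchen, cellar, studio, office, den, parlor, gym, chapel, hall]
Visit attic → queue [kitchen, cellar, studio, office, den, parlor, gym, chapel, hall]
Visit kitchen → queue [cellar, studio, office, den, parlor, gym, chapel, hall]
Visit cellar → queue [studio, office, den, parlor, gym, chapel, hall]
Visit studio; enqueue garage → queue [office, den, parlor, gym, chapel, hall, garage]
Visit office → queue [den, parlor, gym, chapel, hall, garage]
Visit den → queue [parlor, gym, chapel, hall, garage]
Visit parlor → queue [gym, chapel, hall, garage]
Visit gym → queue [chapel, hall, garage]
Visit chapel → queue [hall, garage]
Visit hall → queue [garage]
Visit garage → queue []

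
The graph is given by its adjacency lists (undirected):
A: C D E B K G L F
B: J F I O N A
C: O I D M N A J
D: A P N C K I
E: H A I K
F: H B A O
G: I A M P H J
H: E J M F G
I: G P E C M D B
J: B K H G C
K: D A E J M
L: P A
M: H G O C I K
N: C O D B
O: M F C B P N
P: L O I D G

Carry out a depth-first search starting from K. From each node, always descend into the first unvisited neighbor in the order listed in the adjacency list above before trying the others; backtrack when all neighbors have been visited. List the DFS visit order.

Visit K
K → D
D → A
A → C
C → O
O → M
M → H
H → E
E → I
I → G
G → P
P → L
G → J
J → B
B → F
B → N

K, D, A, C, O, M, H, E, I, G, P, L, J, B, F, N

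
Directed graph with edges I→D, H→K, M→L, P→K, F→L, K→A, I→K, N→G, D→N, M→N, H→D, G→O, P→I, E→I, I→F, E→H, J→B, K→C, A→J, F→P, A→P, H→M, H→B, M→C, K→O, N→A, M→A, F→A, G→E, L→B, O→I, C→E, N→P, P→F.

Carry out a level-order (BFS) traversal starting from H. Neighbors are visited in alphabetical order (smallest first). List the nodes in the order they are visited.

Visit H; enqueue B, D, K, M → queue [B, D, K, M]
Visit B → queue [D, K, M]
Visit D; enqueue N → queue [K, M, N]
Visit K; enqueue A, C, O → queue [M, N, A, C, O]
Visit M; enqueue L → queue [N, A, C, O, L]
Visit N; enqueue G, P → queue [A, C, O, L, G, P]
Visit A; enqueue J → queue [C, O, L, G, P, J]
Visit C; enqueue E → queue [O, L, G, P, J, E]
Visit O; enqueue I → queue [L, G, P, J, E, I]
Visit L → queue [G, P, J, E, I]
Visit G → queue [P, J, E, I]
Visit P; enqueue F → queue [J, E, I, F]
Visit J → queue [E, I, F]
Visit E → queue [I, F]
Visit I → queue [F]
Visit F → queue []

H, B, D, K, M, N, A, C, O, L, G, P, J, E, I, F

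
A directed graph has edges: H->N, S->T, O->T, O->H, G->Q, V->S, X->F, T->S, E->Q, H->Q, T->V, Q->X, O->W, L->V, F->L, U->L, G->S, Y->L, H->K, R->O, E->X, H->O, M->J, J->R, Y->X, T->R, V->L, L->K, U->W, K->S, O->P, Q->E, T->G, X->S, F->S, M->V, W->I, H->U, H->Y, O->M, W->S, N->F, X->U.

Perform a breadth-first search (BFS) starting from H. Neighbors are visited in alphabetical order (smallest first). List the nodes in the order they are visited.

Visit H; enqueue K, N, O, Q, U, Y → queue [K, N, O, Q, U, Y]
Visit K; enqueue S → queue [N, O, Q, U, Y, S]
Visit N; enqueue F → queue [O, Q, U, Y, S, F]
Visit O; enqueue M, P, T, W → queue [Q, U, Y, S, F, M, P, T, W]
Visit Q; enqueue E, X → queue [U, Y, S, F, M, P, T, W, E, X]
Visit U; enqueue L → queue [Y, S, F, M, P, T, W, E, X, L]
Visit Y → queue [S, F, M, P, T, W, E, X, L]
Visit S → queue [F, M, P, T, W, E, X, L]
Visit F → queue [M, P, T, W, E, X, L]
Visit M; enqueue J, V → queue [P, T, W, E, X, L, J, V]
Visit P → queue [T, W, E, X, L, J, V]
Visit T; enqueue G, R → queue [W, E, X, L, J, V, G, R]
Visit W; enqueue I → queue [E, X, L, J, V, G, R, I]
Visit E → queue [X, L, J, V, G, R, I]
Visit X → queue [L, J, V, G, R, I]
Visit L → queue [J, V, G, R, I]
Visit J → queue [V, G, R, I]
Visit V → queue [G, R, I]
Visit G → queue [R, I]
Visit R → queue [I]
Visit I → queue []

H, K, N, O, Q, U, Y, S, F, M, P, T, W, E, X, L, J, V, G, R, I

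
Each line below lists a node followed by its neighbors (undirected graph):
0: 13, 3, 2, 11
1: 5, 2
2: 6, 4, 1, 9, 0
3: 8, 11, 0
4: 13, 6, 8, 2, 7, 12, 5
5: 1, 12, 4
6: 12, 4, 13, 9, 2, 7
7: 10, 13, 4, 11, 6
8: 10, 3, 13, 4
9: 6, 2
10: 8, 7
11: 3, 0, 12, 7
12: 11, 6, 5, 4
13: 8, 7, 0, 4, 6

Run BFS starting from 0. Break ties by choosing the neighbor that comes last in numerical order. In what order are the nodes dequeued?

0 -> 13 -> 11 -> 3 -> 2 -> 8 -> 7 -> 6 -> 4 -> 12 -> 9 -> 1 -> 10 -> 5

Visit 0; enqueue 13, 11, 3, 2 → queue [13, 11, 3, 2]
Visit 13; enqueue 8, 7, 6, 4 → queue [11, 3, 2, 8, 7, 6, 4]
Visit 11; enqueue 12 → queue [3, 2, 8, 7, 6, 4, 12]
Visit 3 → queue [2, 8, 7, 6, 4, 12]
Visit 2; enqueue 9, 1 → queue [8, 7, 6, 4, 12, 9, 1]
Visit 8; enqueue 10 → queue [7, 6, 4, 12, 9, 1, 10]
Visit 7 → queue [6, 4, 12, 9, 1, 10]
Visit 6 → queue [4, 12, 9, 1, 10]
Visit 4; enqueue 5 → queue [12, 9, 1, 10, 5]
Visit 12 → queue [9, 1, 10, 5]
Visit 9 → queue [1, 10, 5]
Visit 1 → queue [10, 5]
Visit 10 → queue [5]
Visit 5 → queue []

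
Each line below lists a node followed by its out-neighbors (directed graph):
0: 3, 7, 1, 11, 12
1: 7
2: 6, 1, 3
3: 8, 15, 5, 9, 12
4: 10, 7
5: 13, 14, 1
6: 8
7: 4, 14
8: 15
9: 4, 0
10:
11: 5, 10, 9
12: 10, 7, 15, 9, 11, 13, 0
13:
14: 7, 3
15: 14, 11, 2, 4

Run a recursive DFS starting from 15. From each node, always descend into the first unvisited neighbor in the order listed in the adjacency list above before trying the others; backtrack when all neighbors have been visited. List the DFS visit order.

15, 14, 7, 4, 10, 3, 8, 5, 13, 1, 9, 0, 11, 12, 2, 6

Visit 15
15 → 14
14 → 7
7 → 4
4 → 10
14 → 3
3 → 8
3 → 5
5 → 13
5 → 1
3 → 9
9 → 0
0 → 11
0 → 12
15 → 2
2 → 6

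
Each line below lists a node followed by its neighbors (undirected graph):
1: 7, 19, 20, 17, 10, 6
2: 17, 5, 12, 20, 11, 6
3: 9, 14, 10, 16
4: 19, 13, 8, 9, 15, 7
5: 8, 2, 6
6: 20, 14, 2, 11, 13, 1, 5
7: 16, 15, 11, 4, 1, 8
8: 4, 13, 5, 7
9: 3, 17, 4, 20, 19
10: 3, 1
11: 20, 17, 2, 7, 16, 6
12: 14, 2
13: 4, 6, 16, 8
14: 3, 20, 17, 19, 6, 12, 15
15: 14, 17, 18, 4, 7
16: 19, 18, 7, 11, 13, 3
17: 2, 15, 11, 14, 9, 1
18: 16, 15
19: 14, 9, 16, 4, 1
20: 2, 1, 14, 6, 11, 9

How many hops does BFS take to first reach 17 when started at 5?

Level 0: 5
Level 1: 2, 6, 8
Level 2: 1, 4, 7, 11, 12, 13, 14, 17, 20
Level 3: 3, 9, 10, 15, 16, 19
Level 4: 18
17 first appears at level 2.

2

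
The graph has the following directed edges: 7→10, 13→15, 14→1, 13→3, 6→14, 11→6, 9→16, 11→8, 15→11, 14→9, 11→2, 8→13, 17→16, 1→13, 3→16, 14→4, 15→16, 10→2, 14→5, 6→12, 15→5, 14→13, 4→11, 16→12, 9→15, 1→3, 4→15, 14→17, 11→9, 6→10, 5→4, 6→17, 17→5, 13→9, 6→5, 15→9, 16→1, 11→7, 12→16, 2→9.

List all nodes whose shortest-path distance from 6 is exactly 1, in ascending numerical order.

Level 0: 6
Level 1: 5, 10, 12, 14, 17
Level 2: 1, 2, 4, 9, 13, 16
Level 3: 3, 11, 15
Level 4: 7, 8

5, 10, 12, 14, 17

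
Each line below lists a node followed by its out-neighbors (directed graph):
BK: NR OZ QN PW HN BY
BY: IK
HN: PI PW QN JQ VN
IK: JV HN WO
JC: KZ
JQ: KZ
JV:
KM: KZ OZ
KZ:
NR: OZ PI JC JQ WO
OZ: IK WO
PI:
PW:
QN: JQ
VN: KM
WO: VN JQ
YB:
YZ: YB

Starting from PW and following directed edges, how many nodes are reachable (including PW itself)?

1

BFS from PW visits: PW
Reachable nodes: 1 of 18 total.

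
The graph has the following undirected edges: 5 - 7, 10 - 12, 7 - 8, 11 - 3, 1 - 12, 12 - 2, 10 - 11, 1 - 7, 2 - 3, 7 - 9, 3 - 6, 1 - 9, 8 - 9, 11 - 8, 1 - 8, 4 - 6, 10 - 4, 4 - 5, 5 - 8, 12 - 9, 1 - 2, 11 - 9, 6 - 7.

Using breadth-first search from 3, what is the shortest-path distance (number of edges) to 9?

Level 0: 3
Level 1: 2, 6, 11
Level 2: 1, 4, 7, 8, 9, 10, 12
Level 3: 5
9 first appears at level 2.

2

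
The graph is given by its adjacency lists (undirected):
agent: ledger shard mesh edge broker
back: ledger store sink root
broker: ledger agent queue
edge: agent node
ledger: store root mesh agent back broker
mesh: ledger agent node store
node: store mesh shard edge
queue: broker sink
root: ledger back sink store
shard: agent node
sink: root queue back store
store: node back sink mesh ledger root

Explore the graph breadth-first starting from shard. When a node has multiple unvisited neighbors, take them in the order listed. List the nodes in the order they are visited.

Visit shard; enqueue agent, node → queue [agent, node]
Visit agent; enqueue ledger, mesh, edge, broker → queue [node, ledger, mesh, edge, broker]
Visit node; enqueue store → queue [ledger, mesh, edge, broker, store]
Visit ledger; enqueue root, back → queue [mesh, edge, broker, store, root, back]
Visit mesh → queue [edge, broker, store, root, back]
Visit edge → queue [broker, store, root, back]
Visit broker; enqueue queue → queue [store, root, back, queue]
Visit store; enqueue sink → queue [root, back, queue, sink]
Visit root → queue [back, queue, sink]
Visit back → queue [queue, sink]
Visit queue → queue [sink]
Visit sink → queue []

shard agent node ledger mesh edge broker store root back queue sink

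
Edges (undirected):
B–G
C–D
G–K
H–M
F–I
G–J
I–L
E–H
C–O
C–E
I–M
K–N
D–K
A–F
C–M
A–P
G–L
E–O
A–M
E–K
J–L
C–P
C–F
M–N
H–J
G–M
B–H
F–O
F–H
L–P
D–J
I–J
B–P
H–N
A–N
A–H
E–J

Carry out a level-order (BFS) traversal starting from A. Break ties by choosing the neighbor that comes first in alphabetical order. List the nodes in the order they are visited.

A, F, H, M, N, P, C, I, O, B, E, J, G, K, L, D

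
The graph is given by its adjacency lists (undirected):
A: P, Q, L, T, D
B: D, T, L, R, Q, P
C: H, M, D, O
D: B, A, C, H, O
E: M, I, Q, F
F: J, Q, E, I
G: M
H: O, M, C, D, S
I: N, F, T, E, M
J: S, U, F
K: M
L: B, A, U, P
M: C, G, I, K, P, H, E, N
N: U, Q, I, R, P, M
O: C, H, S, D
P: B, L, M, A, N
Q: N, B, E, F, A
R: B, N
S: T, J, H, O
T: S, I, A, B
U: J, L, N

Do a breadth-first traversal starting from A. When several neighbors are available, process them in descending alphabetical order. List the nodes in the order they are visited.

A, T, Q, P, L, D, S, I, B, N, F, E, M, U, O, H, C, J, R, K, G

Visit A; enqueue T, Q, P, L, D → queue [T, Q, P, L, D]
Visit T; enqueue S, I, B → queue [Q, P, L, D, S, I, B]
Visit Q; enqueue N, F, E → queue [P, L, D, S, I, B, N, F, E]
Visit P; enqueue M → queue [L, D, S, I, B, N, F, E, M]
Visit L; enqueue U → queue [D, S, I, B, N, F, E, M, U]
Visit D; enqueue O, H, C → queue [S, I, B, N, F, E, M, U, O, H, C]
Visit S; enqueue J → queue [I, B, N, F, E, M, U, O, H, C, J]
Visit I → queue [B, N, F, E, M, U, O, H, C, J]
Visit B; enqueue R → queue [N, F, E, M, U, O, H, C, J, R]
Visit N → queue [F, E, M, U, O, H, C, J, R]
Visit F → queue [E, M, U, O, H, C, J, R]
Visit E → queue [M, U, O, H, C, J, R]
Visit M; enqueue K, G → queue [U, O, H, C, J, R, K, G]
Visit U → queue [O, H, C, J, R, K, G]
Visit O → queue [H, C, J, R, K, G]
Visit H → queue [C, J, R, K, G]
Visit C → queue [J, R, K, G]
Visit J → queue [R, K, G]
Visit R → queue [K, G]
Visit K → queue [G]
Visit G → queue []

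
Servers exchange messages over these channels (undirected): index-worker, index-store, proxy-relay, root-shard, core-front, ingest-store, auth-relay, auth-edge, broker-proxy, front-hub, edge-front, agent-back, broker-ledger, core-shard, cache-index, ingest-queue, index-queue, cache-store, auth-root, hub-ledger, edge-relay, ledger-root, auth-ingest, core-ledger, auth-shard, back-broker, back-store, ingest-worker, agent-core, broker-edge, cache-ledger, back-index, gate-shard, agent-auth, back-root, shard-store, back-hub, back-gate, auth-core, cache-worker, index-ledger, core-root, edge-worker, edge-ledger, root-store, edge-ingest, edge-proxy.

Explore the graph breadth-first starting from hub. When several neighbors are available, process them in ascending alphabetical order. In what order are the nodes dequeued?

hub → back → front → ledger → agent → broker → gate → index → root → store → core → edge → cache → auth → proxy → shard → queue → worker → ingest → relay

Visit hub; enqueue back, front, ledger → queue [back, front, ledger]
Visit back; enqueue agent, broker, gate, index, root, store → queue [front, ledger, agent, broker, gate, index, root, store]
Visit front; enqueue core, edge → queue [ledger, agent, broker, gate, index, root, store, core, edge]
Visit ledger; enqueue cache → queue [agent, broker, gate, index, root, store, core, edge, cache]
Visit agent; enqueue auth → queue [broker, gate, index, root, store, core, edge, cache, auth]
Visit broker; enqueue proxy → queue [gate, index, root, store, core, edge, cache, auth, proxy]
Visit gate; enqueue shard → queue [index, root, store, core, edge, cache, auth, proxy, shard]
Visit index; enqueue queue, worker → queue [root, store, core, edge, cache, auth, proxy, shard, queue, worker]
Visit root → queue [store, core, edge, cache, auth, proxy, shard, queue, worker]
Visit store; enqueue ingest → queue [core, edge, cache, auth, proxy, shard, queue, worker, ingest]
Visit core → queue [edge, cache, auth, proxy, shard, queue, worker, ingest]
Visit edge; enqueue relay → queue [cache, auth, proxy, shard, queue, worker, ingest, relay]
Visit cache → queue [auth, proxy, shard, queue, worker, ingest, relay]
Visit auth → queue [proxy, shard, queue, worker, ingest, relay]
Visit proxy → queue [shard, queue, worker, ingest, relay]
Visit shard → queue [queue, worker, ingest, relay]
Visit queue → queue [worker, ingest, relay]
Visit worker → queue [ingest, relay]
Visit ingest → queue [relay]
Visit relay → queue []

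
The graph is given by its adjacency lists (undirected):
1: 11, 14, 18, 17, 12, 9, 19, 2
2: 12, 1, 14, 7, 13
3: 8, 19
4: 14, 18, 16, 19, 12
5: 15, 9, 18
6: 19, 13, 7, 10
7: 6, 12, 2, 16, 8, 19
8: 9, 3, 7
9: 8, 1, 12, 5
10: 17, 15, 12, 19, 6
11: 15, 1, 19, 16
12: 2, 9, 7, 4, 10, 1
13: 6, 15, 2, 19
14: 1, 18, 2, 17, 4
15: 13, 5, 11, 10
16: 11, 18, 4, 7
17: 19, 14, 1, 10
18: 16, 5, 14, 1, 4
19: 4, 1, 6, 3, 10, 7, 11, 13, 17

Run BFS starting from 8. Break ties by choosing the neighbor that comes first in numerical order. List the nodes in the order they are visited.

Visit 8; enqueue 3, 7, 9 → queue [3, 7, 9]
Visit 3; enqueue 19 → queue [7, 9, 19]
Visit 7; enqueue 2, 6, 12, 16 → queue [9, 19, 2, 6, 12, 16]
Visit 9; enqueue 1, 5 → queue [19, 2, 6, 12, 16, 1, 5]
Visit 19; enqueue 4, 10, 11, 13, 17 → queue [2, 6, 12, 16, 1, 5, 4, 10, 11, 13, 17]
Visit 2; enqueue 14 → queue [6, 12, 16, 1, 5, 4, 10, 11, 13, 17, 14]
Visit 6 → queue [12, 16, 1, 5, 4, 10, 11, 13, 17, 14]
Visit 12 → queue [16, 1, 5, 4, 10, 11, 13, 17, 14]
Visit 16; enqueue 18 → queue [1, 5, 4, 10, 11, 13, 17, 14, 18]
Visit 1 → queue [5, 4, 10, 11, 13, 17, 14, 18]
Visit 5; enqueue 15 → queue [4, 10, 11, 13, 17, 14, 18, 15]
Visit 4 → queue [10, 11, 13, 17, 14, 18, 15]
Visit 10 → queue [11, 13, 17, 14, 18, 15]
Visit 11 → queue [13, 17, 14, 18, 15]
Visit 13 → queue [17, 14, 18, 15]
Visit 17 → queue [14, 18, 15]
Visit 14 → queue [18, 15]
Visit 18 → queue [15]
Visit 15 → queue []

8 3 7 9 19 2 6 12 16 1 5 4 10 11 13 17 14 18 15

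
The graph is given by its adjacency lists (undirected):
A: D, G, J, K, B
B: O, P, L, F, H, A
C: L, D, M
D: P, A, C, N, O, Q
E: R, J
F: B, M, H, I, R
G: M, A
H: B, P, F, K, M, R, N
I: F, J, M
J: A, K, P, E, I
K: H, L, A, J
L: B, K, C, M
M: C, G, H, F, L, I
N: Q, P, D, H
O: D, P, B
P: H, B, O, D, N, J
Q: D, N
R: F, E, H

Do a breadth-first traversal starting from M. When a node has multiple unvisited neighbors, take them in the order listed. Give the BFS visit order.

Visit M; enqueue C, G, H, F, L, I → queue [C, G, H, F, L, I]
Visit C; enqueue D → queue [G, H, F, L, I, D]
Visit G; enqueue A → queue [H, F, L, I, D, A]
Visit H; enqueue B, P, K, R, N → queue [F, L, I, D, A, B, P, K, R, N]
Visit F → queue [L, I, D, A, B, P, K, R, N]
Visit L → queue [I, D, A, B, P, K, R, N]
Visit I; enqueue J → queue [D, A, B, P, K, R, N, J]
Visit D; enqueue O, Q → queue [A, B, P, K, R, N, J, O, Q]
Visit A → queue [B, P, K, R, N, J, O, Q]
Visit B → queue [P, K, R, N, J, O, Q]
Visit P → queue [K, R, N, J, O, Q]
Visit K → queue [R, N, J, O, Q]
Visit R; enqueue E → queue [N, J, O, Q, E]
Visit N → queue [J, O, Q, E]
Visit J → queue [O, Q, E]
Visit O → queue [Q, E]
Visit Q → queue [E]
Visit E → queue []

M, C, G, H, F, L, I, D, A, B, P, K, R, N, J, O, Q, E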